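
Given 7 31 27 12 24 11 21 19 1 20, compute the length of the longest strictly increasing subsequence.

Scanning left to right, the best length ending at each element is: 7→1, 31→2, 27→2, 12→2, 24→3, 11→2, 21→3, 19→3, 1→1, 20→4.
So the longest increasing subsequence has length 4, e.g. 7, 12, 19, 20.

4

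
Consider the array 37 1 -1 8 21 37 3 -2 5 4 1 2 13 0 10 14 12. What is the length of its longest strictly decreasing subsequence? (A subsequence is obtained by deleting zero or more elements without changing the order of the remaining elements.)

One longest decreasing subsequence is 37, 8, 5, 4, 1, 0 (positions 1,4,9,10,11,14), of length 6; no longer one exists.

6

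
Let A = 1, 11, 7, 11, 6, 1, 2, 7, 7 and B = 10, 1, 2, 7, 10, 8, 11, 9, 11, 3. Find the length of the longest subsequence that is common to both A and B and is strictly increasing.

3

A longest common strictly increasing subsequence is 1, 2, 7 (length 3); it appears in order in both A and B, and no longer such subsequence exists.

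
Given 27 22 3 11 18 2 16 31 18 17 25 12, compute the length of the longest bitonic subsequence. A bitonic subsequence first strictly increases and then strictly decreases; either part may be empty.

Let inc[i] be the LIS ending at i and dec[i] the longest strictly decreasing subsequence starting at i. inc = [1, 1, 1, 2, 3, 1, 3, 4, 4, 4, 5, 3], dec = [5, 4, 2, 2, 3, 1, 2, 4, 3, 2, 2, 1].
max_i inc[i]+dec[i]−1 = 7, with one witness 3, 11, 18, 31, 18, 17, 12.

7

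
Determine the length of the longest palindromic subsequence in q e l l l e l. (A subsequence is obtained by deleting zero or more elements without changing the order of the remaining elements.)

5

Using dp[i][j] = 2 + dp[i+1][j−1] if the ends match, else max(dp[i+1][j], dp[i][j−1]):
dp[1][7] = 5. A witness is ellle at positions 2,3,4,5,6.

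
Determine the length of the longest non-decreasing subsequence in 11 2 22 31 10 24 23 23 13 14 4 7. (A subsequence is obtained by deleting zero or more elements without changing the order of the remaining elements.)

4

Scanning left to right, the best length ending at each element is: 11→1, 2→1, 22→2, 31→3, 10→2, 24→3, 23→3, 23→4, 13→3, 14→4, 4→2, 7→3.
So the longest non-decreasing subsequence has length 4, e.g. 11, 22, 23, 23.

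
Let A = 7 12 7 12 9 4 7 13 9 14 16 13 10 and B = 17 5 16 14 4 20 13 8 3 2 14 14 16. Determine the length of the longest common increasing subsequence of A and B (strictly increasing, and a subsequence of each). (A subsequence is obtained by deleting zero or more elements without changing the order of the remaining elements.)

For each value that appears in both, track the longest common increasing run ending there.
The best achievable length is 4; one witness is 4, 13, 14, 16 (A-positions 6,8,10,11, B-positions 5,7,11,13).

4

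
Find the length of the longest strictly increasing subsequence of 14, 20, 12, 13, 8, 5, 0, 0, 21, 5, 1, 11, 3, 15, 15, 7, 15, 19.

6

Let dp[i] be the longest increasing subsequence ending at position i. Then dp = [1, 2, 1, 2, 1, 1, 1, 1, 3, 2, 2, 3, 3, 4, 4, 4, 5, 6].
The maximum is 6; one witness is 0, 1, 3, 7, 15, 19 at positions 7,11,13,16,17,18.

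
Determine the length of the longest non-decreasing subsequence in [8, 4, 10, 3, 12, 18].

Scanning left to right, the best length ending at each element is: 8→1, 4→1, 10→2, 3→1, 12→3, 18→4.
So the longest non-decreasing subsequence has length 4, e.g. 8, 10, 12, 18.

4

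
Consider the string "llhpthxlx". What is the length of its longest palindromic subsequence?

5

Using dp[i][j] = 2 + dp[i+1][j−1] if the ends match, else max(dp[i+1][j], dp[i][j−1]):
dp[1][9] = 5. A witness is lhthl at positions 2,3,5,6,8.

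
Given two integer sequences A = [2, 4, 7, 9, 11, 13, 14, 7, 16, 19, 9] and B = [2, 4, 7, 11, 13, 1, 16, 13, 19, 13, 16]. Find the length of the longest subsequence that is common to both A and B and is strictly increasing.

A longest common strictly increasing subsequence is 2, 4, 7, 11, 13, 16, 19 (length 7); it appears in order in both A and B, and no longer such subsequence exists.

7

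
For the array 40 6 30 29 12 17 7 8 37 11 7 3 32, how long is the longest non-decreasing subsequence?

Let dp[i] be the longest non-decreasing subsequence ending at position i. Then dp = [1, 1, 2, 2, 2, 3, 2, 3, 4, 4, 3, 1, 5].
The maximum is 5; one witness is 6, 7, 8, 11, 32 at positions 2,7,8,10,13.

5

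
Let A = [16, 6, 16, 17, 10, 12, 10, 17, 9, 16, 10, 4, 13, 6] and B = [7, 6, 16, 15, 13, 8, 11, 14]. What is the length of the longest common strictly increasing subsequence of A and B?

2

A longest common strictly increasing subsequence is 6, 16 (length 2); it appears in order in both A and B, and no longer such subsequence exists.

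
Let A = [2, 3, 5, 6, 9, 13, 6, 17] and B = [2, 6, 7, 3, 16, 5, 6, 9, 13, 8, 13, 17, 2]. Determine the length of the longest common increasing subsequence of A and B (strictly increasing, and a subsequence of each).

7

A longest common strictly increasing subsequence is 2, 3, 5, 6, 9, 13, 17 (length 7); it appears in order in both A and B, and no longer such subsequence exists.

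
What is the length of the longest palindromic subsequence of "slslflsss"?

7

One longest palindromic subsequence is sslflss (positions 1,3,4,5,6,8,9); it reads the same forward and backward, and the interval DP gives dp[1][9] = 7.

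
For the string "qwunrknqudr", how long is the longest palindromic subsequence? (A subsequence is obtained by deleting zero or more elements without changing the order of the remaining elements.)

One longest palindromic subsequence is unknu (positions 3,4,6,7,9); it reads the same forward and backward, and the interval DP gives dp[1][11] = 5.

5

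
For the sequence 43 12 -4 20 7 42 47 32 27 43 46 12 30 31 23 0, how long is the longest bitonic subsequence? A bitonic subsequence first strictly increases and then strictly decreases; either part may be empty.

8

Let inc[i] be the LIS ending at i and dec[i] the longest strictly decreasing subsequence starting at i. inc = [1, 1, 1, 2, 2, 3, 4, 3, 3, 4, 5, 3, 4, 5, 4, 2], dec = [6, 3, 1, 3, 2, 5, 5, 4, 3, 4, 4, 2, 3, 3, 2, 1].
max_i inc[i]+dec[i]−1 = 8, with one witness 12, 20, 42, 47, 46, 31, 23, 0.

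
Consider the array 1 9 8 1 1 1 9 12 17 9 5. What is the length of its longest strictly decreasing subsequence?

One longest decreasing subsequence is 9, 8, 1 (positions 2,3,4), of length 3; no longer one exists.

3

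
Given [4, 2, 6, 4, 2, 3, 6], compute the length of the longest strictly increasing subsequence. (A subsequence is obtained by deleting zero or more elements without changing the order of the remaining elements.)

3

Let dp[i] be the longest increasing subsequence ending at position i. Then dp = [1, 1, 2, 2, 1, 2, 3].
The maximum is 3; one witness is 2, 4, 6 at positions 2,4,7.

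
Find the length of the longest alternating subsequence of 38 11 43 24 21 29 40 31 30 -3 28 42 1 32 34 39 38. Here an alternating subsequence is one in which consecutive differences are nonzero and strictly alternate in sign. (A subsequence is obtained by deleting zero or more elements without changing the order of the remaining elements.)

Track the best alternating length ending on an up-step vs a down-step at each position: up/down = 1/1, 1/2, 3/1, 3/4, 3/4, 5/4, 5/4, 5/6, 5/6, 1/6, 7/6, 7/4, 7/8, 9/8, 9/8, 9/8, 9/10.
The maximum over both is 10; one such subsequence is 38, 11, 43, 24, 29, -3, 28, 1, 39, 38.

10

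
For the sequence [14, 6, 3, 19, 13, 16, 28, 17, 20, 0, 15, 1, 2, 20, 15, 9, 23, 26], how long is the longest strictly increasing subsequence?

7

Scanning left to right, the best length ending at each element is: 14→1, 6→1, 3→1, 19→2, 13→2, 16→3, 28→4, 17→4, 20→5, 0→1, 15→3, 1→2, 2→3, 20→5, 15→4, 9→4, 23→6, 26→7.
So the longest increasing subsequence has length 7, e.g. 6, 13, 16, 17, 20, 23, 26.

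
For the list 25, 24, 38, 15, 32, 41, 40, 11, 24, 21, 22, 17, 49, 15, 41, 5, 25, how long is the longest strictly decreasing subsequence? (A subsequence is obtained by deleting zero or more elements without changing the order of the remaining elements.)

7

Scanning left to right, the best length ending at each element is: 25→1, 24→2, 38→1, 15→3, 32→2, 41→1, 40→2, 11→4, 24→3, 21→4, 22→4, 17→5, 49→1, 15→6, 41→2, 5→7, 25→3.
So the longest decreasing subsequence has length 7, e.g. 38, 32, 24, 21, 17, 15, 5.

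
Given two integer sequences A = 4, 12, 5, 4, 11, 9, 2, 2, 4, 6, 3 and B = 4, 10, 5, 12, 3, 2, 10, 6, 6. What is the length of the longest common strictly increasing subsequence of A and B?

3

For each value that appears in both, track the longest common increasing run ending there.
The best achievable length is 3; one witness is 4, 5, 6 (A-positions 1,3,10, B-positions 1,3,8).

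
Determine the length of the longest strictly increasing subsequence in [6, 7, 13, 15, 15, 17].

5

Scanning left to right, the best length ending at each element is: 6→1, 7→2, 13→3, 15→4, 15→4, 17→5.
So the longest increasing subsequence has length 5, e.g. 6, 7, 13, 15, 17.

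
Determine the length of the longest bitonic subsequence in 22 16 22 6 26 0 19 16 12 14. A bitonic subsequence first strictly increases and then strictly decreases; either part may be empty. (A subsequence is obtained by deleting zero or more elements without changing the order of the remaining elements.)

Let inc[i] be the LIS ending at i and dec[i] the longest strictly decreasing subsequence starting at i. inc = [1, 1, 2, 1, 3, 1, 2, 2, 2, 3], dec = [4, 3, 4, 2, 4, 1, 3, 2, 1, 1].
max_i inc[i]+dec[i]−1 = 6, with one witness 16, 22, 26, 19, 16, 14.

6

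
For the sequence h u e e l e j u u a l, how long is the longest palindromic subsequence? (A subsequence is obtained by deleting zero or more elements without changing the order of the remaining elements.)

5

Using dp[i][j] = 2 + dp[i+1][j−1] if the ends match, else max(dp[i+1][j], dp[i][j−1]):
dp[1][11] = 5. A witness is ueleu at positions 2,4,5,6,9.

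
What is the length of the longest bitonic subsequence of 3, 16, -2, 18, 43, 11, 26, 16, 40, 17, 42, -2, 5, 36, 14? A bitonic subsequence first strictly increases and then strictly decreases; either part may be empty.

One longest bitonic subsequence is 3, 16, 18, 26, 40, 42, 36, 14 (positions 1,2,4,7,9,11,14,15): it rises to 42 then falls. Length 8 is optimal.

8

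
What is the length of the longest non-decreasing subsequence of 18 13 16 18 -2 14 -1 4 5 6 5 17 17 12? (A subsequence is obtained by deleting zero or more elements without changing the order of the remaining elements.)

7

Let dp[i] be the longest non-decreasing subsequence ending at position i. Then dp = [1, 1, 2, 3, 1, 2, 2, 3, 4, 5, 5, 6, 7, 6].
The maximum is 7; one witness is -2, -1, 4, 5, 6, 17, 17 at positions 5,7,8,9,10,12,13.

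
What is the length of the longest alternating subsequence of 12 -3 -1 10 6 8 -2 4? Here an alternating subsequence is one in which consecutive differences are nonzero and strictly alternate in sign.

A longest alternating subsequence is 12, -3, 10, 6, 8, -2, 4 (positions 1,2,4,5,6,7,8); its 6 consecutive differences strictly alternate in sign, and length 7 is optimal.

7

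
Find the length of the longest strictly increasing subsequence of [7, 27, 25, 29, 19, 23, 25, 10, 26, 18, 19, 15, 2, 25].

5

Let dp[i] be the longest increasing subsequence ending at position i. Then dp = [1, 2, 2, 3, 2, 3, 4, 2, 5, 3, 4, 3, 1, 5].
The maximum is 5; one witness is 7, 19, 23, 25, 26 at positions 1,5,6,7,9.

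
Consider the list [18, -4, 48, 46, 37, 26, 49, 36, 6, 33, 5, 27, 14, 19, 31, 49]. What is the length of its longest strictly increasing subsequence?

Let dp[i] be the longest increasing subsequence ending at position i. Then dp = [1, 1, 2, 2, 2, 2, 3, 3, 2, 3, 2, 3, 3, 4, 5, 6].
The maximum is 6; one witness is -4, 6, 14, 19, 31, 49 at positions 2,9,13,14,15,16.

6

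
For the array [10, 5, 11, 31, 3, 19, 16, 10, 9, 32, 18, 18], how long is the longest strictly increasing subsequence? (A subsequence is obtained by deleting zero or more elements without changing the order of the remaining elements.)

Let dp[i] be the longest increasing subsequence ending at position i. Then dp = [1, 1, 2, 3, 1, 3, 3, 2, 2, 4, 4, 4].
The maximum is 4; one witness is 10, 11, 31, 32 at positions 1,3,4,10.

4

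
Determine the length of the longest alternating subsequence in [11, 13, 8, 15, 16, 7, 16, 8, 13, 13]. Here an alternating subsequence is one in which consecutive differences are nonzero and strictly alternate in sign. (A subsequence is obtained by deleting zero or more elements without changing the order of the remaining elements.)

8

A longest alternating subsequence is 11, 13, 8, 15, 7, 16, 8, 13 (positions 1,2,3,4,6,7,8,9); its 7 consecutive differences strictly alternate in sign, and length 8 is optimal.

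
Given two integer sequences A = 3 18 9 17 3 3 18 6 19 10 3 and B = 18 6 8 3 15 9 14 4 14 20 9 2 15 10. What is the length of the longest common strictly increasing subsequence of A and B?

For each value that appears in both, track the longest common increasing run ending there.
The best achievable length is 3; one witness is 3, 9, 10 (A-positions 1,3,10, B-positions 4,6,14).

3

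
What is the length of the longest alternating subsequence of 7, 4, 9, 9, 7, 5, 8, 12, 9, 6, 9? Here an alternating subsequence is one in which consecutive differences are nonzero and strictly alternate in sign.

7

Track the best alternating length ending on an up-step vs a down-step at each position: up/down = 1/1, 1/2, 3/1, 3/1, 3/4, 3/4, 5/4, 5/1, 5/6, 5/6, 7/6.
The maximum over both is 7; one such subsequence is 7, 4, 9, 7, 8, 6, 9.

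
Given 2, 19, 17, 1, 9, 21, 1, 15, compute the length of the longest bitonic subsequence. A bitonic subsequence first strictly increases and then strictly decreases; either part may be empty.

One longest bitonic subsequence is 2, 19, 17, 9, 1 (positions 1,2,3,5,7): it rises to 19 then falls. Length 5 is optimal.

5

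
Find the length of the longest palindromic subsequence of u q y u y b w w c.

3

One longest palindromic subsequence is yuy (positions 3,4,5); it reads the same forward and backward, and the interval DP gives dp[1][9] = 3.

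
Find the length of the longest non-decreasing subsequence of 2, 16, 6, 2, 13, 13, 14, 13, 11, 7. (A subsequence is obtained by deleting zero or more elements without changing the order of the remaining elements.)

5

Let dp[i] be the longest non-decreasing subsequence ending at position i. Then dp = [1, 2, 2, 2, 3, 4, 5, 5, 3, 3].
The maximum is 5; one witness is 2, 6, 13, 13, 14 at positions 1,3,5,6,7.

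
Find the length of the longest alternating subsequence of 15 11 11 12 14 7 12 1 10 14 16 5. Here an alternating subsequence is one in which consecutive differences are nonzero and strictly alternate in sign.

Track the best alternating length ending on an up-step vs a down-step at each position: up/down = 1/1, 1/2, 1/2, 3/2, 3/2, 1/4, 5/4, 1/6, 7/6, 7/2, 7/1, 7/8.
The maximum over both is 8; one such subsequence is 15, 11, 12, 7, 12, 1, 10, 5.

8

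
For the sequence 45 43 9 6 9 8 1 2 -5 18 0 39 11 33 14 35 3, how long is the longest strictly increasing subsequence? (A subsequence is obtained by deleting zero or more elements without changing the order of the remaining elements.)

Let dp[i] be the longest increasing subsequence ending at position i. Then dp = [1, 1, 1, 1, 2, 2, 1, 2, 1, 3, 2, 4, 3, 4, 4, 5, 3].
The maximum is 5; one witness is 6, 9, 18, 33, 35 at positions 4,5,10,14,16.

5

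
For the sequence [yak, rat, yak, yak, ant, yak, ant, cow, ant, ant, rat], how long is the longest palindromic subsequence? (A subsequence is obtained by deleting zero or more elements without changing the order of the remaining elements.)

7

One longest palindromic subsequence is rat ant ant cow ant ant rat (positions 2,5,7,8,9,10,11); it reads the same forward and backward, and the interval DP gives dp[1][11] = 7.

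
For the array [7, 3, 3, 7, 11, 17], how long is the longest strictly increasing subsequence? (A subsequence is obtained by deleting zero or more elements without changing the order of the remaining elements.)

4

One longest increasing subsequence is 3, 7, 11, 17 (positions 2,4,5,6), of length 4; no longer one exists.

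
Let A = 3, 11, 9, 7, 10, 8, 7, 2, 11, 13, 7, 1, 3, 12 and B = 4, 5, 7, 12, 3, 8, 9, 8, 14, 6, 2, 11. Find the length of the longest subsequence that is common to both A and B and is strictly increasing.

For each value that appears in both, track the longest common increasing run ending there.
The best achievable length is 3; one witness is 7, 8, 11 (A-positions 4,6,9, B-positions 3,6,12).

3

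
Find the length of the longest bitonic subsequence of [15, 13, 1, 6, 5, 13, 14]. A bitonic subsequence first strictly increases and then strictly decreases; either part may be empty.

One longest bitonic subsequence is 15, 13, 6, 5 (positions 1,2,4,5): it rises to 15 then falls. Length 4 is optimal.

4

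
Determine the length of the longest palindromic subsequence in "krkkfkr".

One longest palindromic subsequence is rkfkr (positions 2,3,5,6,7); it reads the same forward and backward, and the interval DP gives dp[1][7] = 5.

5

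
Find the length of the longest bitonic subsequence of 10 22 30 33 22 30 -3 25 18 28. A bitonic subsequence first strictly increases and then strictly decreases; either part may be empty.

Let inc[i] be the LIS ending at i and dec[i] the longest strictly decreasing subsequence starting at i. inc = [1, 2, 3, 4, 2, 3, 1, 3, 2, 4], dec = [2, 2, 3, 4, 2, 3, 1, 2, 1, 1].
max_i inc[i]+dec[i]−1 = 7, with one witness 10, 22, 30, 33, 30, 25, 18.

7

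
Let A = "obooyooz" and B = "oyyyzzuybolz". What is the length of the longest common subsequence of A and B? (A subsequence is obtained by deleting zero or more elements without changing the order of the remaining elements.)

4

A longest common subsequence is oboz (length 4); the LCS DP confirms no longer common subsequence exists.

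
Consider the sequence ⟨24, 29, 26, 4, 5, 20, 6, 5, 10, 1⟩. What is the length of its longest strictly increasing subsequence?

Scanning left to right, the best length ending at each element is: 24→1, 29→2, 26→2, 4→1, 5→2, 20→3, 6→3, 5→2, 10→4, 1→1.
So the longest increasing subsequence has length 4, e.g. 4, 5, 6, 10.

4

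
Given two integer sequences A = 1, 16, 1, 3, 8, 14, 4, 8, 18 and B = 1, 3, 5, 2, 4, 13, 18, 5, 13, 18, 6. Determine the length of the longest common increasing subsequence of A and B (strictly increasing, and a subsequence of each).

For each value that appears in both, track the longest common increasing run ending there.
The best achievable length is 4; one witness is 1, 3, 4, 18 (A-positions 1,4,7,9, B-positions 1,2,5,7).

4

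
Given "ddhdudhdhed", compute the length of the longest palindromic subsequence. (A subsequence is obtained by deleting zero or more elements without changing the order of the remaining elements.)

Using dp[i][j] = 2 + dp[i+1][j−1] if the ends match, else max(dp[i+1][j], dp[i][j−1]):
dp[1][11] = 9. A witness is ddhdudhdd at positions 1,2,3,4,5,6,7,8,11.

9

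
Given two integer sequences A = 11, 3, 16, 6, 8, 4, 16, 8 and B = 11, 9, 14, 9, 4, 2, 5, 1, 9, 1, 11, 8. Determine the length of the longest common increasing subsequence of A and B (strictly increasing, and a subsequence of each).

For each value that appears in both, track the longest common increasing run ending there.
The best achievable length is 2; one witness is 4, 8 (A-positions 6,8, B-positions 5,12).

2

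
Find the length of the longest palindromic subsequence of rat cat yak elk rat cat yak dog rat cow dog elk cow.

One longest palindromic subsequence is elk dog cow dog elk (positions 4,8,10,11,12); it reads the same forward and backward, and the interval DP gives dp[1][13] = 5.

5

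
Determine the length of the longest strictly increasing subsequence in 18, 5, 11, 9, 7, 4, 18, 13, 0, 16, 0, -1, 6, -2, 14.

4

Let dp[i] be the longest increasing subsequence ending at position i. Then dp = [1, 1, 2, 2, 2, 1, 3, 3, 1, 4, 1, 1, 2, 1, 4].
The maximum is 4; one witness is 5, 11, 13, 16 at positions 2,3,8,10.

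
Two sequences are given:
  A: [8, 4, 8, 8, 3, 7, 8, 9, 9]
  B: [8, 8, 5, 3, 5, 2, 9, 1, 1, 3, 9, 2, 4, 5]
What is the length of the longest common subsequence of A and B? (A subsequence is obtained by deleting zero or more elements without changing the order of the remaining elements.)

5

Backtracking the LCS table gives one alignment: 8 (A1,B1) → 8 (A3,B2) → 3 (A5,B4) → 9 (A8,B7) → 9 (A9,B11).
So the longest common subsequence has length 5.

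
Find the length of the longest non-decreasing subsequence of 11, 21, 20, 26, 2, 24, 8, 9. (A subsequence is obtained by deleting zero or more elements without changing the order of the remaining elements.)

Let dp[i] be the longest non-decreasing subsequence ending at position i. Then dp = [1, 2, 2, 3, 1, 3, 2, 3].
The maximum is 3; one witness is 11, 21, 26 at positions 1,2,4.

3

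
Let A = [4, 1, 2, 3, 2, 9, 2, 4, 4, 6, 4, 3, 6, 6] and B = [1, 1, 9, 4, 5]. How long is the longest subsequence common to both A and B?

Backtracking the LCS table gives one alignment: 1 (A2,B2) → 9 (A6,B3) → 4 (A8,B4).
So the longest common subsequence has length 3.

3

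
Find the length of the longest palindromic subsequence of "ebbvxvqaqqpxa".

5

One longest palindromic subsequence is xqqqx (positions 5,7,9,10,12); it reads the same forward and backward, and the interval DP gives dp[1][13] = 5.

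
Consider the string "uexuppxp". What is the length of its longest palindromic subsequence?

One longest palindromic subsequence is xppx (positions 3,5,6,7); it reads the same forward and backward, and the interval DP gives dp[1][8] = 4.

4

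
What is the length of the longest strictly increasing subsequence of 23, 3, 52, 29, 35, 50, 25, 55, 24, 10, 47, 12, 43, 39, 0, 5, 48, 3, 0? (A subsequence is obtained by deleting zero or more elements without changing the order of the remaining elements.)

5

Let dp[i] be the longest increasing subsequence ending at position i. Then dp = [1, 1, 2, 2, 3, 4, 2, 5, 2, 2, 4, 3, 4, 4, 1, 2, 5, 2, 1].
The maximum is 5; one witness is 23, 29, 35, 50, 55 at positions 1,4,5,6,8.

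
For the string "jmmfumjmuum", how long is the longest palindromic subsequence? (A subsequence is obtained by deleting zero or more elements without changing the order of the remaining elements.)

7

Using dp[i][j] = 2 + dp[i+1][j−1] if the ends match, else max(dp[i+1][j], dp[i][j−1]):
dp[1][11] = 7. A witness is mumjmum at positions 2,5,6,7,8,10,11.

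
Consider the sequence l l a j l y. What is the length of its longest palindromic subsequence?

3

Using dp[i][j] = 2 + dp[i+1][j−1] if the ends match, else max(dp[i+1][j], dp[i][j−1]):
dp[1][6] = 3. A witness is ljl at positions 2,4,5.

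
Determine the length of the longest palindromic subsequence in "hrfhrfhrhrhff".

Using dp[i][j] = 2 + dp[i+1][j−1] if the ends match, else max(dp[i+1][j], dp[i][j−1]):
dp[1][13] = 9. A witness is ffhrhrhff at positions 3,6,7,8,9,10,11,12,13.

9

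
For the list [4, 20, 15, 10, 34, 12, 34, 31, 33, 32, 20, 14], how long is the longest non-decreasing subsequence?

5

One longest non-decreasing subsequence is 4, 10, 12, 31, 33 (positions 1,4,6,8,9), of length 5; no longer one exists.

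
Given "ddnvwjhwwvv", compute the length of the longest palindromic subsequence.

5

Using dp[i][j] = 2 + dp[i+1][j−1] if the ends match, else max(dp[i+1][j], dp[i][j−1]):
dp[1][11] = 5. A witness is vwwwv at positions 4,5,8,9,11.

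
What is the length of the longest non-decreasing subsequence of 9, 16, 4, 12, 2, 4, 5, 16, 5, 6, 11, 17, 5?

One longest non-decreasing subsequence is 4, 4, 5, 5, 6, 11, 17 (positions 3,6,7,9,10,11,12), of length 7; no longer one exists.

7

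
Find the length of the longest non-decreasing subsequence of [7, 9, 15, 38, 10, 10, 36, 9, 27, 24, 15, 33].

Scanning left to right, the best length ending at each element is: 7→1, 9→2, 15→3, 38→4, 10→3, 10→4, 36→5, 9→3, 27→5, 24→5, 15→5, 33→6.
So the longest non-decreasing subsequence has length 6, e.g. 7, 9, 10, 10, 27, 33.

6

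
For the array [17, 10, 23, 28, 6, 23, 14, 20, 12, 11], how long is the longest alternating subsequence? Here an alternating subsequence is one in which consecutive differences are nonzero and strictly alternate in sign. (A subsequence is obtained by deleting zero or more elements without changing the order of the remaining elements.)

8

Track the best alternating length ending on an up-step vs a down-step at each position: up/down = 1/1, 1/2, 3/1, 3/1, 1/4, 5/4, 5/6, 7/6, 5/8, 5/8.
The maximum over both is 8; one such subsequence is 17, 10, 23, 6, 23, 14, 20, 12.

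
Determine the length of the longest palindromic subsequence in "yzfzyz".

Using dp[i][j] = 2 + dp[i+1][j−1] if the ends match, else max(dp[i+1][j], dp[i][j−1]):
dp[1][6] = 5. A witness is yzfzy at positions 1,2,3,4,5.

5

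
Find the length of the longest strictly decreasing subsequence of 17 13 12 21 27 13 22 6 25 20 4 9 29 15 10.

5

Let dp[i] be the longest decreasing subsequence ending at position i. Then dp = [1, 2, 3, 1, 1, 2, 2, 4, 2, 3, 5, 4, 1, 4, 5].
The maximum is 5; one witness is 17, 13, 12, 6, 4 at positions 1,2,3,8,11.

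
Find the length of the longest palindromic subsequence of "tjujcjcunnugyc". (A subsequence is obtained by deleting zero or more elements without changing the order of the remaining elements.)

Using dp[i][j] = 2 + dp[i+1][j−1] if the ends match, else max(dp[i+1][j], dp[i][j−1]):
dp[1][14] = 6. A witness is cunnuc at positions 5,8,9,10,11,14.

6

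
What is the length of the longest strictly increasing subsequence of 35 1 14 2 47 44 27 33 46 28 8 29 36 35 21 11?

6

Let dp[i] be the longest increasing subsequence ending at position i. Then dp = [1, 1, 2, 2, 3, 3, 3, 4, 5, 4, 3, 5, 6, 6, 4, 4].
The maximum is 6; one witness is 1, 14, 27, 28, 29, 36 at positions 2,3,7,10,12,13.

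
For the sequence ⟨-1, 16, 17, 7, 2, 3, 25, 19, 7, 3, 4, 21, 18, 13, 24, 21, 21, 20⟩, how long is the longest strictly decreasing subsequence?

4

Let dp[i] be the longest decreasing subsequence ending at position i. Then dp = [1, 1, 1, 2, 3, 3, 1, 2, 3, 4, 4, 2, 3, 4, 2, 3, 3, 4].
The maximum is 4; one witness is 25, 19, 7, 3 at positions 7,8,9,10.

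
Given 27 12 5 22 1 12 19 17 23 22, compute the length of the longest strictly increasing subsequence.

Let dp[i] be the longest increasing subsequence ending at position i. Then dp = [1, 1, 1, 2, 1, 2, 3, 3, 4, 4].
The maximum is 4; one witness is 5, 12, 19, 23 at positions 3,6,7,9.

4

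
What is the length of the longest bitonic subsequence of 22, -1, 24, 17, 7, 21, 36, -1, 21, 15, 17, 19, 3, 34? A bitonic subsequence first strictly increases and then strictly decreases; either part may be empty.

7

One longest bitonic subsequence is -1, 17, 21, 36, 21, 19, 3 (positions 2,4,6,7,9,12,13): it rises to 36 then falls. Length 7 is optimal.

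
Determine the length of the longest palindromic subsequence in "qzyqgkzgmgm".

Using dp[i][j] = 2 + dp[i+1][j−1] if the ends match, else max(dp[i+1][j], dp[i][j−1]):
dp[1][11] = 3. A witness is mgm at positions 9,10,11.

3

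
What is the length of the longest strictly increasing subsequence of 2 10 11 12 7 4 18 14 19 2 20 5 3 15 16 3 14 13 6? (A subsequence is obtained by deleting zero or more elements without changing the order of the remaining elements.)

7

Scanning left to right, the best length ending at each element is: 2→1, 10→2, 11→3, 12→4, 7→2, 4→2, 18→5, 14→5, 19→6, 2→1, 20→7, 5→3, 3→2, 15→6, 16→7, 3→2, 14→5, 13→5, 6→4.
So the longest increasing subsequence has length 7, e.g. 2, 10, 11, 12, 18, 19, 20.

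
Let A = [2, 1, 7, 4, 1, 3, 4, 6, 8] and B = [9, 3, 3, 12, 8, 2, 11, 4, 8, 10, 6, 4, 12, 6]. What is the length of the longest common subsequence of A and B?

A longest common subsequence is 2, 4, 4, 6 (length 4); the LCS DP confirms no longer common subsequence exists.

4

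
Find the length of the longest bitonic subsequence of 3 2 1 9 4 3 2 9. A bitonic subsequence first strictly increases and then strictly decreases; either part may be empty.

Let inc[i] be the LIS ending at i and dec[i] the longest strictly decreasing subsequence starting at i. inc = [1, 1, 1, 2, 2, 2, 2, 3], dec = [3, 2, 1, 4, 3, 2, 1, 1].
max_i inc[i]+dec[i]−1 = 5, with one witness 3, 9, 4, 3, 2.

5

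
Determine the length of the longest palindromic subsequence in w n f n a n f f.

5

Using dp[i][j] = 2 + dp[i+1][j−1] if the ends match, else max(dp[i+1][j], dp[i][j−1]):
dp[1][8] = 5. A witness is fnanf at positions 3,4,5,6,8.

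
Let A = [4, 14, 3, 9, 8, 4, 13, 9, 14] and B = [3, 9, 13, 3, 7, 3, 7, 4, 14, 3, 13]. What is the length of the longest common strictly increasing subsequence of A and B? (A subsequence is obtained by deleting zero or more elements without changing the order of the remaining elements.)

A longest common strictly increasing subsequence is 3, 9, 13, 14 (length 4); it appears in order in both A and B, and no longer such subsequence exists.

4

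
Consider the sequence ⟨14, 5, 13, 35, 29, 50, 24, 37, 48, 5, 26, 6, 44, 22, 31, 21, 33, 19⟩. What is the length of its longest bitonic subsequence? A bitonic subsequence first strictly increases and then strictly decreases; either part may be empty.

Let inc[i] be the LIS ending at i and dec[i] the longest strictly decreasing subsequence starting at i. inc = [1, 1, 2, 3, 3, 4, 3, 4, 5, 1, 4, 2, 5, 3, 5, 3, 6, 3], dec = [3, 1, 2, 6, 5, 6, 4, 5, 5, 1, 4, 1, 4, 3, 3, 2, 2, 1].
max_i inc[i]+dec[i]−1 = 9, with one witness 5, 13, 35, 50, 48, 44, 31, 21, 19.

9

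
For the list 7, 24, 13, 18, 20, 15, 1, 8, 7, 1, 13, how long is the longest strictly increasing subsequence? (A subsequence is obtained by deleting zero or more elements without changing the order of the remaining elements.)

One longest increasing subsequence is 7, 13, 18, 20 (positions 1,3,4,5), of length 4; no longer one exists.

4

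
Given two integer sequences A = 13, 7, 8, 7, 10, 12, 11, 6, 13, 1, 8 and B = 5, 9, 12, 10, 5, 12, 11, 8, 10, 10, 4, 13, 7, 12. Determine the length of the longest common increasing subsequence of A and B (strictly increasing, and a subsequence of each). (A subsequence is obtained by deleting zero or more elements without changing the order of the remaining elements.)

A longest common strictly increasing subsequence is 10, 12, 13 (length 3); it appears in order in both A and B, and no longer such subsequence exists.

3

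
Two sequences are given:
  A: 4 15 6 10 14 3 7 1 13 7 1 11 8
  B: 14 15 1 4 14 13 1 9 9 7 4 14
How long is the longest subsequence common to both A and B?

A longest common subsequence is 4, 14, 1, 7 (length 4); the LCS DP confirms no longer common subsequence exists.

4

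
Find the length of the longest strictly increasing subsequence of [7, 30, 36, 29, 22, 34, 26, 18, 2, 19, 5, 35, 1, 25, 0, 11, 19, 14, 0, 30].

5

Scanning left to right, the best length ending at each element is: 7→1, 30→2, 36→3, 29→2, 22→2, 34→3, 26→3, 18→2, 2→1, 19→3, 5→2, 35→4, 1→1, 25→4, 0→1, 11→3, 19→4, 14→4, 0→1, 30→5.
So the longest increasing subsequence has length 5, e.g. 7, 18, 19, 25, 30.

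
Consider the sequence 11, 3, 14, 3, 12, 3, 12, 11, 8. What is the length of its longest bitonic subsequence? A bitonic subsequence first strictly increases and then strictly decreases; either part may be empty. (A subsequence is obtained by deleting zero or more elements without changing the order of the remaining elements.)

5

Let inc[i] be the LIS ending at i and dec[i] the longest strictly decreasing subsequence starting at i. inc = [1, 1, 2, 1, 2, 1, 2, 2, 2], dec = [2, 1, 4, 1, 3, 1, 3, 2, 1].
max_i inc[i]+dec[i]−1 = 5, with one witness 11, 14, 12, 11, 8.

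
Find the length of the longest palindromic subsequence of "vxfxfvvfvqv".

6

Using dp[i][j] = 2 + dp[i+1][j−1] if the ends match, else max(dp[i+1][j], dp[i][j−1]):
dp[1][11] = 6. A witness is vfvvfv at positions 1,5,6,7,8,11.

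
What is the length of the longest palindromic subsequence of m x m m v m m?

5

One longest palindromic subsequence is mmvmm (positions 1,3,5,6,7); it reads the same forward and backward, and the interval DP gives dp[1][7] = 5.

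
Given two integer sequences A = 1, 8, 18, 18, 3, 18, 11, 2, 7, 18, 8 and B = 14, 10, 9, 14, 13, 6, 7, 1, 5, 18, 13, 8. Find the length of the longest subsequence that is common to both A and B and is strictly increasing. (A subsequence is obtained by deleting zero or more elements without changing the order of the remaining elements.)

2

A longest common strictly increasing subsequence is 1, 18 (length 2); it appears in order in both A and B, and no longer such subsequence exists.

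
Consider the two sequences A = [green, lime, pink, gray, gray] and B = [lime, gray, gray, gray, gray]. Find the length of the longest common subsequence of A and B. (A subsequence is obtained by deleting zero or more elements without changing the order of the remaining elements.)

A longest common subsequence is lime, gray, gray (length 3); the LCS DP confirms no longer common subsequence exists.

3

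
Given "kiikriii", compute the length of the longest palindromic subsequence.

Using dp[i][j] = 2 + dp[i+1][j−1] if the ends match, else max(dp[i+1][j], dp[i][j−1]):
dp[1][8] = 5. A witness is iiiii at positions 2,3,6,7,8.

5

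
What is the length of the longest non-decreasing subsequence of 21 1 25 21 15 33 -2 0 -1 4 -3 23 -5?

4

Let dp[i] be the longest non-decreasing subsequence ending at position i. Then dp = [1, 1, 2, 2, 2, 3, 1, 2, 2, 3, 1, 4, 1].
The maximum is 4; one witness is -2, 0, 4, 23 at positions 7,8,10,12.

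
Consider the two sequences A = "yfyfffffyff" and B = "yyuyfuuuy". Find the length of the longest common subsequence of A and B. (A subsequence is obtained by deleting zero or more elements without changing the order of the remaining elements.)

A longest common subsequence is yyfy (length 4); the LCS DP confirms no longer common subsequence exists.

4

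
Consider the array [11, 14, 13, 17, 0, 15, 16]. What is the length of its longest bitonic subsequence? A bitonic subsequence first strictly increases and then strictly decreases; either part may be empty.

4

Let inc[i] be the LIS ending at i and dec[i] the longest strictly decreasing subsequence starting at i. inc = [1, 2, 2, 3, 1, 3, 4], dec = [2, 3, 2, 2, 1, 1, 1].
max_i inc[i]+dec[i]−1 = 4, with one witness 11, 14, 13, 0.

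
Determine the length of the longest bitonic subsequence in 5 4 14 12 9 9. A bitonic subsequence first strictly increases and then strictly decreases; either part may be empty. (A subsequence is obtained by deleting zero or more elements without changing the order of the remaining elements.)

4

One longest bitonic subsequence is 5, 14, 12, 9 (positions 1,3,4,6): it rises to 14 then falls. Length 4 is optimal.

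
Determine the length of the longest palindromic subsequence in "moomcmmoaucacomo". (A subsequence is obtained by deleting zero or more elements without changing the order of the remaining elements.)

Using dp[i][j] = 2 + dp[i+1][j−1] if the ends match, else max(dp[i+1][j], dp[i][j−1]):
dp[1][16] = 9. A witness is omocacomo at positions 2,4,8,11,12,13,14,15,16.

9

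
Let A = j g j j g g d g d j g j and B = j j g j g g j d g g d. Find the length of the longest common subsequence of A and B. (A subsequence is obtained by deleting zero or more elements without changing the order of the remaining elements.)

8

Backtracking the LCS table gives one alignment: j (A1,B2) → g (A2,B3) → j (A4,B4) → g (A5,B5) → g (A6,B6) → d (A7,B8) → g (A8,B10) → d (A9,B11).
So the longest common subsequence has length 8.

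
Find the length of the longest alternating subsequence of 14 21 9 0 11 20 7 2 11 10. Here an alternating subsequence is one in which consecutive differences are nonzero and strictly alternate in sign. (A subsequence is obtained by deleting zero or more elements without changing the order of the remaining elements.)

7

A longest alternating subsequence is 14, 21, 9, 11, 7, 11, 10 (positions 1,2,3,5,7,9,10); its 6 consecutive differences strictly alternate in sign, and length 7 is optimal.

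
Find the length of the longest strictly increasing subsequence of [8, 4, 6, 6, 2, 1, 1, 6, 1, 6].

2

Let dp[i] be the longest increasing subsequence ending at position i. Then dp = [1, 1, 2, 2, 1, 1, 1, 2, 1, 2].
The maximum is 2; one witness is 4, 6 at positions 2,3.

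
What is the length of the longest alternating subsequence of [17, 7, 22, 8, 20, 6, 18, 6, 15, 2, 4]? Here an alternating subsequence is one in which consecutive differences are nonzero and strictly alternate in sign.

11

A longest alternating subsequence is 17, 7, 22, 8, 20, 6, 18, 6, 15, 2, 4 (positions 1,2,3,4,5,6,7,8,9,10,11); its 10 consecutive differences strictly alternate in sign, and length 11 is optimal.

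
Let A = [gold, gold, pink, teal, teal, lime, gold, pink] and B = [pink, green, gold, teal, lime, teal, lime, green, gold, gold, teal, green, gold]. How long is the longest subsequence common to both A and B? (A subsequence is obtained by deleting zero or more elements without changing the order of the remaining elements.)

5

A longest common subsequence is gold, teal, teal, lime, gold (length 5); the LCS DP confirms no longer common subsequence exists.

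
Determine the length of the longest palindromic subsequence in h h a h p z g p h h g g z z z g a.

8

One longest palindromic subsequence is azghhgza (positions 3,6,7,9,10,12,15,17); it reads the same forward and backward, and the interval DP gives dp[1][17] = 8.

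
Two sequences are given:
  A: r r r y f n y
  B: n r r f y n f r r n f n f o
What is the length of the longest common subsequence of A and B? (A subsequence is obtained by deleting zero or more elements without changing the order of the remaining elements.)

5

Backtracking the LCS table gives one alignment: r (A1,B3) → r (A2,B8) → r (A3,B9) → f (A5,B11) → n (A6,B12).
So the longest common subsequence has length 5.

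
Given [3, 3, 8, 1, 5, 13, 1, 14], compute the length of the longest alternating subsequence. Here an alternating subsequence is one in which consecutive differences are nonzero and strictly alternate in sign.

Track the best alternating length ending on an up-step vs a down-step at each position: up/down = 1/1, 1/1, 2/1, 1/3, 4/3, 4/1, 1/5, 6/1.
The maximum over both is 6; one such subsequence is 3, 8, 1, 5, 1, 14.

6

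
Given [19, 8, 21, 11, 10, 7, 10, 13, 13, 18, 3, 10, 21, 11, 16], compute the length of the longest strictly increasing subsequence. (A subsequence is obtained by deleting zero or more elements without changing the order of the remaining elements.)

5

Let dp[i] be the longest increasing subsequence ending at position i. Then dp = [1, 1, 2, 2, 2, 1, 2, 3, 3, 4, 1, 2, 5, 3, 4].
The maximum is 5; one witness is 8, 11, 13, 18, 21 at positions 2,4,8,10,13.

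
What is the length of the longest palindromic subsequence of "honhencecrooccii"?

6

Using dp[i][j] = 2 + dp[i+1][j−1] if the ends match, else max(dp[i+1][j], dp[i][j−1]):
dp[1][16] = 6. A witness is ccoocc at positions 7,9,11,12,13,14.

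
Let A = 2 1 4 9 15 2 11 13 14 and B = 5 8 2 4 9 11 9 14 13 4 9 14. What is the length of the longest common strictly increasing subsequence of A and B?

For each value that appears in both, track the longest common increasing run ending there.
The best achievable length is 6; one witness is 2, 4, 9, 11, 13, 14 (A-positions 1,3,4,7,8,9, B-positions 3,4,5,6,9,12).

6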